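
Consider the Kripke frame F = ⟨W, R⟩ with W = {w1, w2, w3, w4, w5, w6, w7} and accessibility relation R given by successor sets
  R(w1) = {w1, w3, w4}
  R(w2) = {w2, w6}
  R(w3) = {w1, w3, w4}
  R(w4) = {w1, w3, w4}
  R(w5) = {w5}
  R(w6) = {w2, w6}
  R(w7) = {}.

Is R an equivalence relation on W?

Reflexive: no — w7 is not related to itself.
Symmetric: yes — every pair in R has its reverse in R.
Transitive: yes — every two-step R-path is closed by a direct edge.
So R is not an equivalence relation.

No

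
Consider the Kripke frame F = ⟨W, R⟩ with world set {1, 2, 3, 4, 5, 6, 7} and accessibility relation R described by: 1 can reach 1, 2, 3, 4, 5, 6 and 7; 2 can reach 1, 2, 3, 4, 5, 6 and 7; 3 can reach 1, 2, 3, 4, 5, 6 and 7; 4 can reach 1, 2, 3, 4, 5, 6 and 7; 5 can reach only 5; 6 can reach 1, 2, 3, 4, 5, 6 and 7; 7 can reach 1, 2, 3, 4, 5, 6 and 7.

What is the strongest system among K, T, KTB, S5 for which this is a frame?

T

Reflexive (axiom T): yes — every world is R-related to itself.
Symmetric (axiom B): no — 1 R 5 but not 5 R 1.
Euclidean (axiom 5): no — 1 R 5 and 1 R 2, but not 5 R 2.
So F validates K, T; KTB would additionally require R to be symmetric. The strongest is T.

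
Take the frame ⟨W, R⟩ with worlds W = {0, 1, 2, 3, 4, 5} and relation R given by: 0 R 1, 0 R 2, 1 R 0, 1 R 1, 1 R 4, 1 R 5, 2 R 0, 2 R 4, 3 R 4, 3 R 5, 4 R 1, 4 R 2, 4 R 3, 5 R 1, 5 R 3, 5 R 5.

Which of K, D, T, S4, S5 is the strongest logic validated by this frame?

Serial (axiom D): yes — every world has a successor (e.g. 0 R 1).
Reflexive (axiom T): no — 0 is not related to itself.
Transitive (axiom 4): no — 0 R 1 and 1 R 4, but not 0 R 4.
Euclidean (axiom 5): no — 0 R 1 and 0 R 2, but not 1 R 2.
So F validates K, D; T would additionally require R to be reflexive. The strongest is D.

D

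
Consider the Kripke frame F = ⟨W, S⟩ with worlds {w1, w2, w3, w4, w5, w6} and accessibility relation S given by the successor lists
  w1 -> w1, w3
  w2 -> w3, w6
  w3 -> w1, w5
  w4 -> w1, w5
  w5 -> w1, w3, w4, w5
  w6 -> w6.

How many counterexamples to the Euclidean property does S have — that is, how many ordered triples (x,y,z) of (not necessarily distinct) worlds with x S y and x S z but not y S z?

Enumerating: (w1,w3,w3), (w2,w3,w3), (w2,w3,w6), (w2,w6,w3), (w3,w1,w5), (w4,w1,w5), (w5,w1,w4), (w5,w1,w5), (w5,w3,w3), (w5,w3,w4), (w5,w4,w3), (w5,w4,w4).

12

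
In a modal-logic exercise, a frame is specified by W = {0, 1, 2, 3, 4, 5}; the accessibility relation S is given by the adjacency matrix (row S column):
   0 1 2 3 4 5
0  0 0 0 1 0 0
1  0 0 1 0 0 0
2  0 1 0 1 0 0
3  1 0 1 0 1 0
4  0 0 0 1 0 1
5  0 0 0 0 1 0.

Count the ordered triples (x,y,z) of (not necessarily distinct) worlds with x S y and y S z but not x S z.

20

Enumerating: (0,3,0), (0,3,2), (0,3,4), (1,2,1), (1,2,3), (2,1,2), (2,3,0), (2,3,2), (2,3,4), (3,0,3), (3,2,1), (3,2,3), … and 8 more.
Total: 20.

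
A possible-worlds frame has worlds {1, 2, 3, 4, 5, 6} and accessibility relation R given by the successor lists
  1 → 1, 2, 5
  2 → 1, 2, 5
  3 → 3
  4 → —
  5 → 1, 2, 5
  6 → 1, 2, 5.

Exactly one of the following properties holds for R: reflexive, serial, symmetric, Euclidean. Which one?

Euclidean

Reflexive: no — 4 is not related to itself.
Serial: no — 4 has no R-successor.
Symmetric: no — 6 R 1 but not 1 R 6.
Euclidean: yes — any two successors of a common world are R-related.
Only Euclidean holds.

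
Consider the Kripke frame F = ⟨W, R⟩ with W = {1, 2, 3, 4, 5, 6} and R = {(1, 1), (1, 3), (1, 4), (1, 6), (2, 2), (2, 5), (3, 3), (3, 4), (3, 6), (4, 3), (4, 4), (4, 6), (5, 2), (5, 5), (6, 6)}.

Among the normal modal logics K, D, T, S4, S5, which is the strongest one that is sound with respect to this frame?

Serial (axiom D): yes — every world has a successor (e.g. 1 R 1).
Reflexive (axiom T): yes — every world is R-related to itself.
Transitive (axiom 4): yes — every two-step R-path is closed by a direct edge.
Euclidean (axiom 5): no — 1 R 6 and 1 R 3, but not 6 R 3.
So F validates K, D, T, S4; S5 would additionally require R to be Euclidean. The strongest is S4.

S4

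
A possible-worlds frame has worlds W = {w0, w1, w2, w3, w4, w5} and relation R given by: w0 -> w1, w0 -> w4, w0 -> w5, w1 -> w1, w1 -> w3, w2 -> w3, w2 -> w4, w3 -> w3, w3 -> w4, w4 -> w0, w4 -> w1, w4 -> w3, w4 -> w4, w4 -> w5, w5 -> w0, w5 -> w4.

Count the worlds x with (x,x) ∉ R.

Enumerating: w0, w2, w5.

3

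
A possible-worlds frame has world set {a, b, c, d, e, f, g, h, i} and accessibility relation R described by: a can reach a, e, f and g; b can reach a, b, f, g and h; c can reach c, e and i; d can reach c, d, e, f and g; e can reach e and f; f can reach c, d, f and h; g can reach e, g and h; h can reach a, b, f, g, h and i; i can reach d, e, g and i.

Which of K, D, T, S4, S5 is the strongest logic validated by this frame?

Serial (axiom D): yes — every world has a successor (e.g. a R a).
Reflexive (axiom T): yes — every world is R-related to itself.
Transitive (axiom 4): no — a R f and f R c, but not a R c.
Euclidean (axiom 5): no — a R e and a R g, but not e R g.
So F validates K, D, T; S4 would additionally require R to be transitive. The strongest is T.

T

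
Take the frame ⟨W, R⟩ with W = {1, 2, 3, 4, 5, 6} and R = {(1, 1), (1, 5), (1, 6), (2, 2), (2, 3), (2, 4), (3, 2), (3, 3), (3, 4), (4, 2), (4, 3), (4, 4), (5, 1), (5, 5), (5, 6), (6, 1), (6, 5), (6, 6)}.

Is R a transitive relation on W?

Transitive: yes — every two-step R-path is closed by a direct edge.

Yes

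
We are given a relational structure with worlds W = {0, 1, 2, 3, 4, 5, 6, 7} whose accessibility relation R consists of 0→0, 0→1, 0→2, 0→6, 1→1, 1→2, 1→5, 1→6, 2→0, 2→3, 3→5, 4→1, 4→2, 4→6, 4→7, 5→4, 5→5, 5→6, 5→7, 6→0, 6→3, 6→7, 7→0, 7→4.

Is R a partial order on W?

No

Reflexive: no — 2 is not related to itself.
Transitive: no — 0 R 1 and 1 R 5, but not 0 R 5.
Antisymmetric: no — 0 R 2 and 2 R 0 with 0 ≠ 2.
So R is not a partial order.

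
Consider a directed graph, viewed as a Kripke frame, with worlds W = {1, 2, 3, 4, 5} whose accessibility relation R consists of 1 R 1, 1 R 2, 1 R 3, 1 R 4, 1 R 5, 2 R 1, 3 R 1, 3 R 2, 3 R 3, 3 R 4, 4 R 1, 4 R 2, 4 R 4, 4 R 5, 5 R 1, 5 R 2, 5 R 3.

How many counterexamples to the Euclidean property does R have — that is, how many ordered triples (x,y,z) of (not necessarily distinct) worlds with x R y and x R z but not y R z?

19

Enumerating: (1,2,2), (1,2,3), (1,2,4), (1,2,5), (1,3,5), (1,4,3), (1,5,4), (1,5,5), (3,2,2), (3,2,3), (3,2,4), (3,4,3), … and 7 more.
Total: 19.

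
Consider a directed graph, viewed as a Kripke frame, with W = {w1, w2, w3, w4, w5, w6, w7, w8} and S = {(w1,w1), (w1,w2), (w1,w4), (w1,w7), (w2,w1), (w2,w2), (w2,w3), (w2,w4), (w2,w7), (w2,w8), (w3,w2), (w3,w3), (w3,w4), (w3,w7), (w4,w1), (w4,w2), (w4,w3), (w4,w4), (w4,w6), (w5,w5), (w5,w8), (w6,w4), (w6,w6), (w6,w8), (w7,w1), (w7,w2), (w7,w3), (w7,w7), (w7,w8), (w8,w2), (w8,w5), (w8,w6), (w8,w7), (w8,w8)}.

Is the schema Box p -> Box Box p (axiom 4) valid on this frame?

By correspondence theory, 4 is valid on a frame iff S is transitive.
Transitive: no — w1 S w2 and w2 S w3, but not w1 S w3.

No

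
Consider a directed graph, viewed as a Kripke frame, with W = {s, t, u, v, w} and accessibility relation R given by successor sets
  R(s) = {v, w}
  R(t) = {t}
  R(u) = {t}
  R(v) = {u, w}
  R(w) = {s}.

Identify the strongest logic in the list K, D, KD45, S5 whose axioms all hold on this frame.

D

Serial (axiom D): yes — every world has a successor (e.g. s R v).
Euclidean (axiom 5): no — s R w and s R v, but not w R v.
Transitive (axiom 4): no — s R v and v R u, but not s R u.
Reflexive (axiom T): no — s is not related to itself.
So F validates K, D; KD45 would additionally require R to be Euclidean and transitive. The strongest is D.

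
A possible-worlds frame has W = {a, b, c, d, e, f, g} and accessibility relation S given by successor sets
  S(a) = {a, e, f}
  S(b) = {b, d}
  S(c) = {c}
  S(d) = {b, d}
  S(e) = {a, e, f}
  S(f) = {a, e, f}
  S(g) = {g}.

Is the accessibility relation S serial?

Serial: yes — every world has a successor (e.g. a S a).

Yes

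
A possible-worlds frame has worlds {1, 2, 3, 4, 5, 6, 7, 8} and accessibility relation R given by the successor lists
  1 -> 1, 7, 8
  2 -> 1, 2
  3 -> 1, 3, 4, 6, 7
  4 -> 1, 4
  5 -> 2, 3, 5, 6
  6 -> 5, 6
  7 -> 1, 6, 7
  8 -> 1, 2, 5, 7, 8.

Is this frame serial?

Serial: yes — every world has a successor (e.g. 1 R 1).

Yes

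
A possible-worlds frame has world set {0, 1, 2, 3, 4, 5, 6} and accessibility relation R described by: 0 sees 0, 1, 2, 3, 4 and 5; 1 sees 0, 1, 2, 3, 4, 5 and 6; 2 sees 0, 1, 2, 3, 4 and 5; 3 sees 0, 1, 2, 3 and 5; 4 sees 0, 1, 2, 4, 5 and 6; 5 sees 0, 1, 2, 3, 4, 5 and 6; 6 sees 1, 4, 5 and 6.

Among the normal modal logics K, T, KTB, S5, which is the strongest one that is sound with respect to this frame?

Reflexive (axiom T): yes — every world is R-related to itself.
Symmetric (axiom B): yes — every pair in R has its reverse in R.
Euclidean (axiom 5): no — 0 R 3 and 0 R 4, but not 3 R 4.
So F validates K, T, KTB; S5 would additionally require R to be Euclidean. The strongest is KTB.

KTB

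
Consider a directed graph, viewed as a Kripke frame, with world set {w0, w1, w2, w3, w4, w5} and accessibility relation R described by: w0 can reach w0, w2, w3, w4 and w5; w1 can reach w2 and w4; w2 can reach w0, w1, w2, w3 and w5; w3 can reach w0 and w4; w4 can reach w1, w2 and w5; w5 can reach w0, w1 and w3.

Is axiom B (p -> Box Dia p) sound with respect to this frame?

By correspondence theory, B is valid on a frame iff R is symmetric.
Symmetric: no — w0 R w4 but not w4 R w0.

No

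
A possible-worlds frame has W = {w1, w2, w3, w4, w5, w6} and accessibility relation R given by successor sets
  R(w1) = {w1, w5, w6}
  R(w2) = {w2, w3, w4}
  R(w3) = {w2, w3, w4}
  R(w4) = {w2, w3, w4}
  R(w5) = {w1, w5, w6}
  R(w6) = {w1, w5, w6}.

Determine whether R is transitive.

Yes

Transitive: yes — every two-step R-path is closed by a direct edge.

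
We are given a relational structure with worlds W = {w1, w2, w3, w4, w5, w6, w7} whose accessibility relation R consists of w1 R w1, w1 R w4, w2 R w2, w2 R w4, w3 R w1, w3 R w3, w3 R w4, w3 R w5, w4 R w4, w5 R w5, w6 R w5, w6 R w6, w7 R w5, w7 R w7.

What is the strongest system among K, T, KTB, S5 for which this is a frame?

T

Reflexive (axiom T): yes — every world is R-related to itself.
Symmetric (axiom B): no — w1 R w4 but not w4 R w1.
Euclidean (axiom 5): no — w3 R w1 and w3 R w5, but not w1 R w5.
So F validates K, T; KTB would additionally require R to be symmetric. The strongest is T.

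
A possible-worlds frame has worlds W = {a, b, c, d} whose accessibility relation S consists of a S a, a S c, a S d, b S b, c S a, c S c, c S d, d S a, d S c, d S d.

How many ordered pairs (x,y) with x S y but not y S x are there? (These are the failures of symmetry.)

S is symmetric; there are no such tuples.

0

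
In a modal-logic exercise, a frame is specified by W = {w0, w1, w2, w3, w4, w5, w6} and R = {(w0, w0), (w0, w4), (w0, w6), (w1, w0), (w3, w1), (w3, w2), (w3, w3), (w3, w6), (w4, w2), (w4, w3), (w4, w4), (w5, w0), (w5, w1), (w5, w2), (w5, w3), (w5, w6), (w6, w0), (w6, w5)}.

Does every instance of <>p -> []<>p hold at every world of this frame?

No

The schema 5 characterises exactly the Euclidean frames.
Euclidean: no — w0 R w4 and w0 R w6, but not w4 R w6.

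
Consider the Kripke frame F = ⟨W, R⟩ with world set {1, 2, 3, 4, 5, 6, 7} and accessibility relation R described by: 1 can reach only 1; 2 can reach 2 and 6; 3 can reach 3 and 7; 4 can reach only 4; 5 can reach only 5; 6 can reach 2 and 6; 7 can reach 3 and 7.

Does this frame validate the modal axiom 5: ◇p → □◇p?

Yes

Axiom 5 corresponds to the accessibility relation being Euclidean.
Euclidean: yes — any two successors of a common world are R-related.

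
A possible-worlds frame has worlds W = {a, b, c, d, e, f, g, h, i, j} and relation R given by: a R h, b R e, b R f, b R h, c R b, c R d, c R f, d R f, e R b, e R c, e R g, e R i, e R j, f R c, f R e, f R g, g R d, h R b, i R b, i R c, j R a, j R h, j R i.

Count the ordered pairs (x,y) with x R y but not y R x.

Enumerating: (a,h), (b,f), (c,b), (c,d), (d,f), (e,c), (e,g), (e,i), (e,j), (f,e), (f,g), (g,d), (i,b), (i,c), (j,a), (j,h), (j,i).

17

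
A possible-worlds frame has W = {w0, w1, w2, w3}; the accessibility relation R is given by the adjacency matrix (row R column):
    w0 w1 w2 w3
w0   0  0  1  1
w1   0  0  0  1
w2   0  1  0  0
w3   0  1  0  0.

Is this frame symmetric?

Symmetric: no — w0 R w2 but not w2 R w0.

No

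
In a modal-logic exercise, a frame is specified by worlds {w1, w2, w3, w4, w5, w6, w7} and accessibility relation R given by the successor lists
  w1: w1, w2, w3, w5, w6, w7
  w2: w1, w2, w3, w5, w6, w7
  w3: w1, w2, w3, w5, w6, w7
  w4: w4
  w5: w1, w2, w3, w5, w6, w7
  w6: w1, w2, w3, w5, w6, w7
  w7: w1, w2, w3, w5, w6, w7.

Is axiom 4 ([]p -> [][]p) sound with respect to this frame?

The schema 4 characterises exactly the transitive frames.
Transitive: yes — every two-step R-path is closed by a direct edge.

Yes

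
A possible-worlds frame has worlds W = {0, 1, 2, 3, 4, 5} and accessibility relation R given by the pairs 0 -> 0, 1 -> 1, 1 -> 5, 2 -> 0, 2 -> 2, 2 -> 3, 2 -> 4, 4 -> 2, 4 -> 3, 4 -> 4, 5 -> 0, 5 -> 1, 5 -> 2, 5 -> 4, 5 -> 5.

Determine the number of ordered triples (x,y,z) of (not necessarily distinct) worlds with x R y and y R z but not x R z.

Enumerating: (1,5,0), (1,5,2), (1,5,4), (4,2,0), (5,2,3), (5,4,3).

6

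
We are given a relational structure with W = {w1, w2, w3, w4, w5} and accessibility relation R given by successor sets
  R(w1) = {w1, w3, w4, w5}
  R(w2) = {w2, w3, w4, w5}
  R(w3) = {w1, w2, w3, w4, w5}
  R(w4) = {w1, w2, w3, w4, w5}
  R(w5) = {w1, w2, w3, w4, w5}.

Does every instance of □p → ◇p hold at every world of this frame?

By correspondence theory, D is valid on a frame iff R is serial.
Serial: yes — every world has a successor (e.g. w1 R w1).

Yes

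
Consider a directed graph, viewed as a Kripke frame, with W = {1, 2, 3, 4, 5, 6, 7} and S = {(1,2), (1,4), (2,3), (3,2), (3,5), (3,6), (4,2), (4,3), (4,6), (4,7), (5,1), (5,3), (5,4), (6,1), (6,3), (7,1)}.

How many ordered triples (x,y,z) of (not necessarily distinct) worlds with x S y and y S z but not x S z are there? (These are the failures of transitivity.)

30

Enumerating: (1,2,3), (1,4,3), (1,4,6), (1,4,7), (2,3,2), (2,3,5), (2,3,6), (3,2,3), (3,5,1), (3,5,3), (3,5,4), (3,6,1), … and 18 more.
Total: 30.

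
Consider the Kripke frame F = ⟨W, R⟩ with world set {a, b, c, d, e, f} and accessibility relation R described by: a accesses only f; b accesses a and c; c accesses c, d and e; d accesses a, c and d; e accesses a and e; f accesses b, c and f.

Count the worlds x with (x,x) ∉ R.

Enumerating: a, b.

2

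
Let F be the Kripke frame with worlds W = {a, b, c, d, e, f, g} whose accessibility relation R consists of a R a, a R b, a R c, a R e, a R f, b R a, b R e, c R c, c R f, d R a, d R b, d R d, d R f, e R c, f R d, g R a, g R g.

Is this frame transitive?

No

Transitive: no — a R f and f R d, but not a R d.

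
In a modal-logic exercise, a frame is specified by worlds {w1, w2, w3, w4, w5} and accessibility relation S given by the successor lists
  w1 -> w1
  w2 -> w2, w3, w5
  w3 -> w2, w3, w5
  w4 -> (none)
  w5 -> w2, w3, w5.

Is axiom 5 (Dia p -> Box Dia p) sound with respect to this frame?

The schema 5 characterises exactly the Euclidean frames.
Euclidean: yes — any two successors of a common world are S-related.

Yes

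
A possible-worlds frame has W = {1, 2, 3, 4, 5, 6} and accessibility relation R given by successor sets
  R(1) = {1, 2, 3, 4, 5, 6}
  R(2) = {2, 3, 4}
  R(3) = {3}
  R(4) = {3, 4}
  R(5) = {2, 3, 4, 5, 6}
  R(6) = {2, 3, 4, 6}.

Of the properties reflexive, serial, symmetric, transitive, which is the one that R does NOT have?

symmetric

Reflexive: yes — every world is R-related to itself.
Serial: yes — every world has a successor (e.g. 1 R 1).
Symmetric: no — 1 R 2 but not 2 R 1.
Transitive: yes — every two-step R-path is closed by a direct edge.
Only symmetric fails.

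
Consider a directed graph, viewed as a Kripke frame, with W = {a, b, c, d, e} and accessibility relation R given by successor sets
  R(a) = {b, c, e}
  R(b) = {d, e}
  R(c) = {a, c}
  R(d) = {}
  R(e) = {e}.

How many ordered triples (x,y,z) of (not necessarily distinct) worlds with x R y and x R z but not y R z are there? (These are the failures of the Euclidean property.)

Enumerating: (a,b,b), (a,b,c), (a,c,b), (a,c,e), (a,e,b), (a,e,c), (b,d,d), (b,d,e), (b,e,d), (c,a,a).

10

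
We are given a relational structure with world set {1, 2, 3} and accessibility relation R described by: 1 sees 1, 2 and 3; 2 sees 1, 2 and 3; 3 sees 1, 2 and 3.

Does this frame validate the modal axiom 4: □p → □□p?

Yes

The schema 4 characterises exactly the transitive frames.
Transitive: yes — every two-step R-path is closed by a direct edge.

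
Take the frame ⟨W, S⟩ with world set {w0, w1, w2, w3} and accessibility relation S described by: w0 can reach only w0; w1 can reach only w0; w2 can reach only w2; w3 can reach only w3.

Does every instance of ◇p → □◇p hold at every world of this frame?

Yes

The schema 5 characterises exactly the Euclidean frames.
Euclidean: yes — any two successors of a common world are S-related.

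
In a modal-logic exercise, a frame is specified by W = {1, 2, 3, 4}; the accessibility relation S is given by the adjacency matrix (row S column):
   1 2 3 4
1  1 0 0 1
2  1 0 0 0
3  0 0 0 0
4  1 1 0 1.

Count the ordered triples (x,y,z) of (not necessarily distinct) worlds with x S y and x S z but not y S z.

3

Enumerating: (4,1,2), (4,2,2), (4,2,4).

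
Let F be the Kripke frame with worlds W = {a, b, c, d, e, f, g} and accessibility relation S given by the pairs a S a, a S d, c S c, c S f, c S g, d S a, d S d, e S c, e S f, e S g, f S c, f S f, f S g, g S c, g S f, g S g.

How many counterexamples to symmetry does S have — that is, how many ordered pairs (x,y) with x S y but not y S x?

Enumerating: (e,c), (e,f), (e,g).

3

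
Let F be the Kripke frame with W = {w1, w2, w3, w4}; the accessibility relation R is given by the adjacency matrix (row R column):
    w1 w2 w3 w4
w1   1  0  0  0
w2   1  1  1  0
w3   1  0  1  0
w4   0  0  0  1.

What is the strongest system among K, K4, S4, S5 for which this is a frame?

Transitive (axiom 4): yes — every two-step R-path is closed by a direct edge.
Reflexive (axiom T): yes — every world is R-related to itself.
Euclidean (axiom 5): no — w2 R w1 and w2 R w3, but not w1 R w3.
So F validates K, K4, S4; S5 would additionally require R to be Euclidean. The strongest is S4.

S4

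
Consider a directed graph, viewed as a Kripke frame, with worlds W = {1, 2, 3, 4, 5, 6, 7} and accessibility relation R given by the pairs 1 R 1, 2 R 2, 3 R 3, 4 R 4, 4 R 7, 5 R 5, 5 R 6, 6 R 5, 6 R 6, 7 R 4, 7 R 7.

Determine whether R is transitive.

Transitive: yes — every two-step R-path is closed by a direct edge.

Yes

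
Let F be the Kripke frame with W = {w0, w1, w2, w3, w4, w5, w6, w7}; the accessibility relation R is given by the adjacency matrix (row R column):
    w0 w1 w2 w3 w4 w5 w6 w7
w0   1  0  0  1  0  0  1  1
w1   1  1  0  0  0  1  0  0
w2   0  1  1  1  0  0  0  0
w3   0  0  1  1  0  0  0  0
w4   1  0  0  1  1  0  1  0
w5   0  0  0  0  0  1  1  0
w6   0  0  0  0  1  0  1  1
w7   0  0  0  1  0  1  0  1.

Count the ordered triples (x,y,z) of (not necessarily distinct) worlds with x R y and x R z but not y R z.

28

Enumerating: (w0,w3,w0), (w0,w3,w6), (w0,w3,w7), (w0,w6,w0), (w0,w6,w3), (w0,w7,w0), (w0,w7,w6), (w1,w0,w1), (w1,w0,w5), (w1,w5,w0), (w1,w5,w1), (w2,w1,w2), … and 16 more.
Total: 28.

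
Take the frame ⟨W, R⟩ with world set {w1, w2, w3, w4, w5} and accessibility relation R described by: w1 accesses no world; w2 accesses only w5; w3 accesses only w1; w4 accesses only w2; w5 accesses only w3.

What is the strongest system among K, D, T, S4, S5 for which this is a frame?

K

Serial (axiom D): no — w1 has no R-successor.
Reflexive (axiom T): no — w1 is not related to itself.
Transitive (axiom 4): no — w2 R w5 and w5 R w3, but not w2 R w3.
Euclidean (axiom 5): no — w2 R w5 and w2 R w5, but not w5 R w5.
So F validates K; D would additionally require R to be serial. The strongest is K.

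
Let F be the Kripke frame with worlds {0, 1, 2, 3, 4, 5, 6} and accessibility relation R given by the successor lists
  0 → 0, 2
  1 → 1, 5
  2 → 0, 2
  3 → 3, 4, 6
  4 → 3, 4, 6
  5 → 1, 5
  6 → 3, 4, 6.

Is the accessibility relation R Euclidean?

Euclidean: yes — any two successors of a common world are R-related.

Yes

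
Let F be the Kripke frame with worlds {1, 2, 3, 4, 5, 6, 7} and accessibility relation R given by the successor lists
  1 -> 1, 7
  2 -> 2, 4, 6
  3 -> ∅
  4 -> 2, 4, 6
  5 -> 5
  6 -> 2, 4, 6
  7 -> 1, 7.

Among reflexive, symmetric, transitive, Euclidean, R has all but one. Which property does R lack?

reflexive

Reflexive: no — 3 is not related to itself.
Symmetric: yes — every pair in R has its reverse in R.
Transitive: yes — every two-step R-path is closed by a direct edge.
Euclidean: yes — any two successors of a common world are R-related.
Only reflexive fails.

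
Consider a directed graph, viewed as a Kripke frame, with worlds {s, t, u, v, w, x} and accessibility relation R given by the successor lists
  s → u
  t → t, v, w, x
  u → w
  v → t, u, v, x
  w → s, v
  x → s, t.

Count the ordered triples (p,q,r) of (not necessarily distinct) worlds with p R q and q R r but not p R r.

Enumerating: (s,u,w), (t,v,u), (t,w,s), (t,x,s), (u,w,s), (u,w,v), (v,t,w), (v,u,w), (v,x,s), (w,s,u), (w,v,t), (w,v,u), (w,v,x), (x,s,u), (x,t,v), (x,t,w), (x,t,x).

17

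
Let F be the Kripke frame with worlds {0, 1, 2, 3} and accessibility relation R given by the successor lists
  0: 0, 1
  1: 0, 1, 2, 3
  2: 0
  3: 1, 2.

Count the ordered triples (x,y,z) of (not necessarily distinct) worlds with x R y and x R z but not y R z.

9

Enumerating: (1,0,2), (1,0,3), (1,2,1), (1,2,2), (1,2,3), (1,3,0), (1,3,3), (3,2,1), (3,2,2).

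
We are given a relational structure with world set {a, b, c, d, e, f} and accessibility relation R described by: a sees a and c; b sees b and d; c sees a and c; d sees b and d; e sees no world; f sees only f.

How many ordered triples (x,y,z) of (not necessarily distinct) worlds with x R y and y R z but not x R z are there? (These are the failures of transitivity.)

R is transitive; there are no such tuples.

0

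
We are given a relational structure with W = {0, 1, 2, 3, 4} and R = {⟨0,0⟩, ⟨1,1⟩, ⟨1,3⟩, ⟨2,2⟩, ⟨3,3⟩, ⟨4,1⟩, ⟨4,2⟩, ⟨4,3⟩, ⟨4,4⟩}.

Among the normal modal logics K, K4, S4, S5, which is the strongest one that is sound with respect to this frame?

S4

Transitive (axiom 4): yes — every two-step R-path is closed by a direct edge.
Reflexive (axiom T): yes — every world is R-related to itself.
Euclidean (axiom 5): no — 4 R 1 and 4 R 2, but not 1 R 2.
So F validates K, K4, S4; S5 would additionally require R to be Euclidean. The strongest is S4.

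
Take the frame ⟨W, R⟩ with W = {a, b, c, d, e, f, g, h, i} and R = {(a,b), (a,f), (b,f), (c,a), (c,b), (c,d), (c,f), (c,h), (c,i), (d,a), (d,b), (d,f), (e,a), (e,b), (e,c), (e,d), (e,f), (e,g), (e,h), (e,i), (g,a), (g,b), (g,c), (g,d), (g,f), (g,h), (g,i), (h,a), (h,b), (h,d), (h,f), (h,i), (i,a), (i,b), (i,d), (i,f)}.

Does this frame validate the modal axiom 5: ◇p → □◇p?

No

By correspondence theory, 5 is valid on a frame iff R is Euclidean.
Euclidean: no — a R f and a R b, but not f R b.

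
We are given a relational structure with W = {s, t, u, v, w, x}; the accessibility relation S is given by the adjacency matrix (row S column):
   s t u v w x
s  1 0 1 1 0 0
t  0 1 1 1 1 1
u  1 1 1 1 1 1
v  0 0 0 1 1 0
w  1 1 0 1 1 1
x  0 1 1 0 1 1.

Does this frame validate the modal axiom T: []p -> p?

Yes

Axiom T corresponds to the accessibility relation being reflexive.
Reflexive: yes — every world is S-related to itself.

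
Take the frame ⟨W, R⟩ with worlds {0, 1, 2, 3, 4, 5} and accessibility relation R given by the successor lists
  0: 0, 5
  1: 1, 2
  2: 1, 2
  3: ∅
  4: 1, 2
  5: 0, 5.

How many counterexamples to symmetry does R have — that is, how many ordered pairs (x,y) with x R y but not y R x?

2

Enumerating: (4,1), (4,2).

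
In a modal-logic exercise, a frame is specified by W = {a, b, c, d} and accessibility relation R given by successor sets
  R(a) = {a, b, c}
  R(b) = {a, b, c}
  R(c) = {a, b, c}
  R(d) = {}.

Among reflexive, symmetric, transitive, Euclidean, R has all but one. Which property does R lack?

Reflexive: no — d is not related to itself.
Symmetric: yes — every pair in R has its reverse in R.
Transitive: yes — every two-step R-path is closed by a direct edge.
Euclidean: yes — any two successors of a common world are R-related.
Only reflexive fails.

reflexive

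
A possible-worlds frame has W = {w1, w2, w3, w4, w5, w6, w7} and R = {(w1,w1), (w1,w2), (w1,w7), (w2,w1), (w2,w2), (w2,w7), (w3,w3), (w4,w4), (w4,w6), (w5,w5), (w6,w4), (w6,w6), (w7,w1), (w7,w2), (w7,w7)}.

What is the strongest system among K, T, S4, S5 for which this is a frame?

Reflexive (axiom T): yes — every world is R-related to itself.
Transitive (axiom 4): yes — every two-step R-path is closed by a direct edge.
Euclidean (axiom 5): yes — any two successors of a common world are R-related.
So F validates K, T, S4, S5. The strongest is S5.

S5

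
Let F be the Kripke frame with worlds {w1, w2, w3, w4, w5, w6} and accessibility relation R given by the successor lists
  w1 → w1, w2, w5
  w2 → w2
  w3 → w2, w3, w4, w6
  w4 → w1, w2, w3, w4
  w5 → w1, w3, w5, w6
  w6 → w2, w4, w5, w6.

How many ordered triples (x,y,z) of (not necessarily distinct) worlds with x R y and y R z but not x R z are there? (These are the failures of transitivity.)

Enumerating: (w1,w5,w3), (w1,w5,w6), (w3,w4,w1), (w3,w6,w5), (w4,w1,w5), (w4,w3,w6), (w5,w1,w2), (w5,w3,w2), (w5,w3,w4), (w5,w6,w2), (w5,w6,w4), (w6,w4,w1), (w6,w4,w3), (w6,w5,w1), (w6,w5,w3).

15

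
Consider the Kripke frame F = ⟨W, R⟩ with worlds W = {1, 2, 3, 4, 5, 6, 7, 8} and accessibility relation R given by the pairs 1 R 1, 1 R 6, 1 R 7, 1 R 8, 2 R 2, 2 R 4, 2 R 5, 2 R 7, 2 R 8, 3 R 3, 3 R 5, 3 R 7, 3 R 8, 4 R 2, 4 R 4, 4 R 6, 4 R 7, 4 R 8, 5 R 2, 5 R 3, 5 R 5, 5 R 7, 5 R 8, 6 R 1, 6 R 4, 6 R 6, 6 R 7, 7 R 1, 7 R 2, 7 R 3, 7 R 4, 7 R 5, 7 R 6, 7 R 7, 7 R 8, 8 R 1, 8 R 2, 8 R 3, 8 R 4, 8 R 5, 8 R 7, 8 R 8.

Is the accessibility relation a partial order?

Reflexive: yes — every world is R-related to itself.
Transitive: no — 1 R 6 and 6 R 4, but not 1 R 4.
Antisymmetric: no — 1 R 6 and 6 R 1 with 1 ≠ 6.
So R is not a partial order.

No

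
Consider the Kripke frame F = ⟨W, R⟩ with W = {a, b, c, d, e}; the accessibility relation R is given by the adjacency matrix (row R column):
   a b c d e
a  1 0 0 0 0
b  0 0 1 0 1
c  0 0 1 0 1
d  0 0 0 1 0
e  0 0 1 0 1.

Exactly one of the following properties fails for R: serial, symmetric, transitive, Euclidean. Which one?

symmetric

Serial: yes — every world has a successor (e.g. a R a).
Symmetric: no — b R c but not c R b.
Transitive: yes — every two-step R-path is closed by a direct edge.
Euclidean: yes — any two successors of a common world are R-related.
Only symmetric fails.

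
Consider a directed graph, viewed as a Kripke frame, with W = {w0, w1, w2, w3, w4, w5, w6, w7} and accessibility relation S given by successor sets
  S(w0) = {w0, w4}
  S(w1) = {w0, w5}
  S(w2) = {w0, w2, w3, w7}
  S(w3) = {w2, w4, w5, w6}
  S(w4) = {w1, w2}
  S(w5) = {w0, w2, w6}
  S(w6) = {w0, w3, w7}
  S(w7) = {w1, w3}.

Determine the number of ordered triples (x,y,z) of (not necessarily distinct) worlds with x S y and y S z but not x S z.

40

Enumerating: (w0,w4,w1), (w0,w4,w2), (w1,w0,w4), (w1,w5,w2), (w1,w5,w6), (w2,w0,w4), (w2,w3,w4), (w2,w3,w5), (w2,w3,w6), (w2,w7,w1), (w3,w2,w0), (w3,w2,w3), … and 28 more.
Total: 40.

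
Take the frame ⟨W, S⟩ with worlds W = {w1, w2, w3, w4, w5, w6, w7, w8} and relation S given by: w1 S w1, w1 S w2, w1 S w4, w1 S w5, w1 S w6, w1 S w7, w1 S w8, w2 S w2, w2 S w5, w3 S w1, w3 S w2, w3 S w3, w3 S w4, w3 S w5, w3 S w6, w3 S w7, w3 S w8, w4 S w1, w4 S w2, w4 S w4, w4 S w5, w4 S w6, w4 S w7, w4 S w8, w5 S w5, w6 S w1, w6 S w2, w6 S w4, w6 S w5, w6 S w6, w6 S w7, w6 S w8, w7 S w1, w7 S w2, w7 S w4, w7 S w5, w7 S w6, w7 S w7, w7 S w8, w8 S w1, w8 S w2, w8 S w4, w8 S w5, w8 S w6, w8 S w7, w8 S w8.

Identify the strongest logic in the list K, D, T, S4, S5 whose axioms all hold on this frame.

Serial (axiom D): yes — every world has a successor (e.g. w1 S w1).
Reflexive (axiom T): yes — every world is S-related to itself.
Transitive (axiom 4): yes — every two-step S-path is closed by a direct edge.
Euclidean (axiom 5): no — w1 S w2 and w1 S w4, but not w2 S w4.
So F validates K, D, T, S4; S5 would additionally require S to be Euclidean. The strongest is S4.

S4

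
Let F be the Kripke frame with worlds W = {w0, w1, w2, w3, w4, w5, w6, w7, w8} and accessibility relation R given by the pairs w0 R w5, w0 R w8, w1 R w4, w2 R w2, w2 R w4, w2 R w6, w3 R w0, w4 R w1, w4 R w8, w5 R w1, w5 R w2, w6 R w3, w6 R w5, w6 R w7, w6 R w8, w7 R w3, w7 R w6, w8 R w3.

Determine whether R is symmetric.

Symmetric: no — w0 R w5 but not w5 R w0.

No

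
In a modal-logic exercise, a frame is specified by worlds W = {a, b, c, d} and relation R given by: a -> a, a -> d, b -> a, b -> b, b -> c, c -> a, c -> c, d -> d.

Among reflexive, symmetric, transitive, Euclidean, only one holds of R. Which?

Reflexive: yes — every world is R-related to itself.
Symmetric: no — a R d but not d R a.
Transitive: no — b R a and a R d, but not b R d.
Euclidean: no — b R a and b R c, but not a R c.
Only reflexive holds.

reflexive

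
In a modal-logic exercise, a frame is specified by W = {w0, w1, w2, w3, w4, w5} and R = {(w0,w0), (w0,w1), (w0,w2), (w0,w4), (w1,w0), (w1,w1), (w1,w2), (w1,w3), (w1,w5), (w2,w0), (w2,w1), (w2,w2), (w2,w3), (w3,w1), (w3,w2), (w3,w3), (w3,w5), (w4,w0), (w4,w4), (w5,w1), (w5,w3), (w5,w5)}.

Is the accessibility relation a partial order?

No

Reflexive: yes — every world is R-related to itself.
Transitive: no — w0 R w1 and w1 R w3, but not w0 R w3.
Antisymmetric: no — w0 R w1 and w1 R w0 with w0 ≠ w1.
So R is not a partial order.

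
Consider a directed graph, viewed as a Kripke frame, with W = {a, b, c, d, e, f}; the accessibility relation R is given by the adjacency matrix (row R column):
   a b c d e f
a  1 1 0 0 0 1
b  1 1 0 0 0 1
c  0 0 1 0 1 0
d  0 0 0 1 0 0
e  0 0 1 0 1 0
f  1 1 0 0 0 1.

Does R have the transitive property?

Transitive: yes — every two-step R-path is closed by a direct edge.

Yes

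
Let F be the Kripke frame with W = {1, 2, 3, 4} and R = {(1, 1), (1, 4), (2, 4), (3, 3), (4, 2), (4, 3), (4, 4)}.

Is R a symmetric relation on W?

Symmetric: no — 1 R 4 but not 4 R 1.

No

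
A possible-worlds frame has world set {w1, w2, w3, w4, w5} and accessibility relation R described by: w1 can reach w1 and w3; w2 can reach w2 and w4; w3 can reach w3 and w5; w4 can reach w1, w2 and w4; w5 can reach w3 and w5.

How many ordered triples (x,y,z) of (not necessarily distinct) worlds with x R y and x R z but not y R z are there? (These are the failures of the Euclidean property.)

4

Enumerating: (w1,w3,w1), (w4,w1,w2), (w4,w1,w4), (w4,w2,w1).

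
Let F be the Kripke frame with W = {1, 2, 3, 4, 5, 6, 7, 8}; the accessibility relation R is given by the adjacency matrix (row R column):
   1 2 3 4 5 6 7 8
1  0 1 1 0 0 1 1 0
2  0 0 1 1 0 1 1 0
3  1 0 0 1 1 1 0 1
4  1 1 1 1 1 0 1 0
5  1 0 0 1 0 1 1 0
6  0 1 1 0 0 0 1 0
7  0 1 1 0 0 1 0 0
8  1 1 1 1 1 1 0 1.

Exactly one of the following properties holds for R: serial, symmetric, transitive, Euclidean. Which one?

Serial: yes — every world has a successor (e.g. 1 R 2).
Symmetric: no — 1 R 2 but not 2 R 1.
Transitive: no — 1 R 2 and 2 R 4, but not 1 R 4.
Euclidean: no — 1 R 3 and 1 R 2, but not 3 R 2.
Only serial holds.

serial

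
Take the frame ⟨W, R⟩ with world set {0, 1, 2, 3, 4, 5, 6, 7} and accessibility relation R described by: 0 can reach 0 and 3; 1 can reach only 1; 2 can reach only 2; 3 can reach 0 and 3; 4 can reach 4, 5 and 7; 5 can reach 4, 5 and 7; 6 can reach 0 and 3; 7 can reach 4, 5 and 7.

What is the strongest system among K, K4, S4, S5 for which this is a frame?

Transitive (axiom 4): yes — every two-step R-path is closed by a direct edge.
Reflexive (axiom T): no — 6 is not related to itself.
Euclidean (axiom 5): yes — any two successors of a common world are R-related.
So F validates K, K4; S4 would additionally require R to be reflexive. The strongest is K4.

K4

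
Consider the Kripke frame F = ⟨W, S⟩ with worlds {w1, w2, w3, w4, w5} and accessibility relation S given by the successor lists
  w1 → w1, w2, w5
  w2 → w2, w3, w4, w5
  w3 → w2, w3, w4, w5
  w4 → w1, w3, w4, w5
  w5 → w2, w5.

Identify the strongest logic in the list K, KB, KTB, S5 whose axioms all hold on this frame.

Symmetric (axiom B): no — w1 S w2 but not w2 S w1.
Reflexive (axiom T): yes — every world is S-related to itself.
Euclidean (axiom 5): no — w2 S w5 and w2 S w3, but not w5 S w3.
So F validates K; KB would additionally require S to be symmetric. The strongest is K.

K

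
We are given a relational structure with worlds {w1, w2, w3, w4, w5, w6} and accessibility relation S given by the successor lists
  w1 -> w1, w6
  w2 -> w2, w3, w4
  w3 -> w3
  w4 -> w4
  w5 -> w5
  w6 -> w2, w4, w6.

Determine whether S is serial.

Serial: yes — every world has a successor (e.g. w1 S w1).

Yes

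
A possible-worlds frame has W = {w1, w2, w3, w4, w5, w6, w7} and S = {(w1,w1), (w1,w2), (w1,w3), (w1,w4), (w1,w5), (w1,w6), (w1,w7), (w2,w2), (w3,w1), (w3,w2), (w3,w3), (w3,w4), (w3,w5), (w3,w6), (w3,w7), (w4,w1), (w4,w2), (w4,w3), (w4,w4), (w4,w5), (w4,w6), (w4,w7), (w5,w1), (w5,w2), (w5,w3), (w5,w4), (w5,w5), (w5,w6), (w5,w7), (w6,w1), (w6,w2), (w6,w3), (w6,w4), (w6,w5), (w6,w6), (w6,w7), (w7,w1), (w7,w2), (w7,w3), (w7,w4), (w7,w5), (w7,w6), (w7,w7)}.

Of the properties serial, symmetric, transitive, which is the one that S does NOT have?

Serial: yes — every world has a successor (e.g. w1 S w1).
Symmetric: no — w1 S w2 but not w2 S w1.
Transitive: yes — every two-step S-path is closed by a direct edge.
Only symmetric fails.

symmetric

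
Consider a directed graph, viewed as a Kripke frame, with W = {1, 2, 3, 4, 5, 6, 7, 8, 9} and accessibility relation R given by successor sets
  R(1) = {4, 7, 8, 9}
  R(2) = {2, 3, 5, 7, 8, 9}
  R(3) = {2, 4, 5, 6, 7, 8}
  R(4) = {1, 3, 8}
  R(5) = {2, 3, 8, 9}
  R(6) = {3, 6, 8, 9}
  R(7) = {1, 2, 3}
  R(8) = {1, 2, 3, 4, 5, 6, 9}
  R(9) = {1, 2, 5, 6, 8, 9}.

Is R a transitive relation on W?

Transitive: no — 1 R 4 and 4 R 3, but not 1 R 3.

No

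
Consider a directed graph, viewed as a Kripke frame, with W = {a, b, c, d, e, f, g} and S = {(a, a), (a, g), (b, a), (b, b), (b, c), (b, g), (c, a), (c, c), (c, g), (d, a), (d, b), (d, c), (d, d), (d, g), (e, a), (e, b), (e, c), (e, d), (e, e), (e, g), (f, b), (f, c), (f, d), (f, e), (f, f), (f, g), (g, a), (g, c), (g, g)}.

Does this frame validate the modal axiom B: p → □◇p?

The schema B characterises exactly the symmetric frames.
Symmetric: no — b S a but not a S b.

No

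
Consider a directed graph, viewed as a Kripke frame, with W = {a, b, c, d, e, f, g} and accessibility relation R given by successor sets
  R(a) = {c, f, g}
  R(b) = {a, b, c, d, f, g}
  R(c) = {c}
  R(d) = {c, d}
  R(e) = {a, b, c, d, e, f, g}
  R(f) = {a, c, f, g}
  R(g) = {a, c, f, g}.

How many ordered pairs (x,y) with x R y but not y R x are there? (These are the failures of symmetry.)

Enumerating: (a,c), (b,a), (b,c), (b,d), (b,f), (b,g), (d,c), (e,a), (e,b), (e,c), (e,d), (e,f), (e,g), (f,c), (g,c).

15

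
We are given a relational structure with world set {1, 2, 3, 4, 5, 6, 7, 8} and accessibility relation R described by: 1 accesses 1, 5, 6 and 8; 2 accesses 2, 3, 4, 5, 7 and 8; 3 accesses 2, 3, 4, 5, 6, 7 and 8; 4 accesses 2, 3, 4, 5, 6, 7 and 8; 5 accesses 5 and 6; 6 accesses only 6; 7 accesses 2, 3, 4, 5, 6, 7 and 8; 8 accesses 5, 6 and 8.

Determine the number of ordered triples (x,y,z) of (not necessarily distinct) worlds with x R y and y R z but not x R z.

5

Enumerating: (2,3,6), (2,4,6), (2,5,6), (2,7,6), (2,8,6).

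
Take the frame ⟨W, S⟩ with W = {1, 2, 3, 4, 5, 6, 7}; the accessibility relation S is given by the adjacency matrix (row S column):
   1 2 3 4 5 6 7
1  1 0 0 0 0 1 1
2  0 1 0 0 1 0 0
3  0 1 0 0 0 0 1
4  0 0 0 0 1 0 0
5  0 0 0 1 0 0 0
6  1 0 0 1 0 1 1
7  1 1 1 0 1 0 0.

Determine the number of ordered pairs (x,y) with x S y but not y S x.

Enumerating: (2,5), (3,2), (6,4), (6,7), (7,2), (7,5).

6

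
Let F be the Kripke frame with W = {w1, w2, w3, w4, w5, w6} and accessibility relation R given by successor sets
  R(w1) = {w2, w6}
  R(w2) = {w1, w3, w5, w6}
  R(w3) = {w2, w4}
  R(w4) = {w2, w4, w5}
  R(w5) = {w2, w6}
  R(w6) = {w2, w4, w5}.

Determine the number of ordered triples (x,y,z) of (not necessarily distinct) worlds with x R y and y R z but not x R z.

29

Enumerating: (w1,w2,w1), (w1,w2,w3), (w1,w2,w5), (w1,w6,w4), (w1,w6,w5), (w2,w1,w2), (w2,w3,w2), (w2,w3,w4), (w2,w5,w2), (w2,w6,w2), (w2,w6,w4), (w3,w2,w1), … and 17 more.
Total: 29.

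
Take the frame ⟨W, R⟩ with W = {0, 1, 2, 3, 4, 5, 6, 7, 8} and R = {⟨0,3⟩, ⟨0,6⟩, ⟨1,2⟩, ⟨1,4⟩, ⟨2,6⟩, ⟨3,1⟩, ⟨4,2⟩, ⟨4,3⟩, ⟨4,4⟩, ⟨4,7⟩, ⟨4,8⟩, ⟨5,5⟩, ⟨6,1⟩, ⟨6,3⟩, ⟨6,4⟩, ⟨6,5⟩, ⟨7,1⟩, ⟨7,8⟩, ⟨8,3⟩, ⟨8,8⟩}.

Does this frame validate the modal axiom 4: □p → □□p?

Axiom 4 corresponds to the accessibility relation being transitive.
Transitive: no — 0 R 3 and 3 R 1, but not 0 R 1.

No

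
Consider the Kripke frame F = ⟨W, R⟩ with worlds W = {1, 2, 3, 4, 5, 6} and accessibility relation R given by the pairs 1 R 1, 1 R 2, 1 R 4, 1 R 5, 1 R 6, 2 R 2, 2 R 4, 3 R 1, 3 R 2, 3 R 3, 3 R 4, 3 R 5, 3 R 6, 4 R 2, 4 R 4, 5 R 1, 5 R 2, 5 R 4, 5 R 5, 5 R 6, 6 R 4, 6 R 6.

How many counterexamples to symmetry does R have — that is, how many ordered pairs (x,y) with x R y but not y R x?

Enumerating: (1,2), (1,4), (1,6), (3,1), (3,2), (3,4), (3,5), (3,6), (5,2), (5,4), (5,6), (6,4).

12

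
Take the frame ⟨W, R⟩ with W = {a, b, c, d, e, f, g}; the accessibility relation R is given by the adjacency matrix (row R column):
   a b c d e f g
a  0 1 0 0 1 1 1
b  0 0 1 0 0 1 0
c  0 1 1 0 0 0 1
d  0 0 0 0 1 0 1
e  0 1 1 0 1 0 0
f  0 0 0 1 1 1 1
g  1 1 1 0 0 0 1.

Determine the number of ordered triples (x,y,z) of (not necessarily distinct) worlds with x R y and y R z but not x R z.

27

Enumerating: (a,b,c), (a,e,c), (a,f,d), (a,g,a), (a,g,c), (b,c,b), (b,c,g), (b,f,d), (b,f,e), (b,f,g), (c,b,f), (c,g,a), … and 15 more.
Total: 27.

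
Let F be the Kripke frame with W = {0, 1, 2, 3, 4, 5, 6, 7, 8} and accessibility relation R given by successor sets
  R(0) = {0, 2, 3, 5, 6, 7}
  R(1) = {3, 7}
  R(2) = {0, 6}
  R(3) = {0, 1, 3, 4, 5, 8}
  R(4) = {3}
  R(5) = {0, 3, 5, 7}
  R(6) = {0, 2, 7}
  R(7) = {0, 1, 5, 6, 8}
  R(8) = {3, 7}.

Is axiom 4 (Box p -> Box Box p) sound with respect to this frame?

No

Axiom 4 corresponds to the accessibility relation being transitive.
Transitive: no — 0 R 3 and 3 R 1, but not 0 R 1.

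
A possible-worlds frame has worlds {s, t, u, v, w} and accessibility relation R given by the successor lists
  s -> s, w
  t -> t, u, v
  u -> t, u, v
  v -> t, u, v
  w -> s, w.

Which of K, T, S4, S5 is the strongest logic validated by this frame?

S5

Reflexive (axiom T): yes — every world is R-related to itself.
Transitive (axiom 4): yes — every two-step R-path is closed by a direct edge.
Euclidean (axiom 5): yes — any two successors of a common world are R-related.
So F validates K, T, S4, S5. The strongest is S5.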